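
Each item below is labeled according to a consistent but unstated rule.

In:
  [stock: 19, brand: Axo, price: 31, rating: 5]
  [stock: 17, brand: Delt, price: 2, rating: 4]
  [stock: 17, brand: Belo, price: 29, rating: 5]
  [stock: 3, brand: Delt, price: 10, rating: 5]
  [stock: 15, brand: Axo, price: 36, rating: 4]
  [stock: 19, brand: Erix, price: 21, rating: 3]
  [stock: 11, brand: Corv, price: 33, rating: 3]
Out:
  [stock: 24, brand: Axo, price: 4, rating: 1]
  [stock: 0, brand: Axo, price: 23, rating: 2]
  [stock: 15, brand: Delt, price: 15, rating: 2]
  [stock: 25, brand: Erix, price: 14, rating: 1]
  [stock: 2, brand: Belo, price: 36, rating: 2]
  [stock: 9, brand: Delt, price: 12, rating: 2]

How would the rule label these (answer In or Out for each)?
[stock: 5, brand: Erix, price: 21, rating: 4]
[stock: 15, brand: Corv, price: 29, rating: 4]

In, In

The distinguishing property — rating ≥ 3 — holds for all the 'In' cases and none of the 'Out' cases.
In: [stock: 5, brand: Erix, price: 21, rating: 4], since rating = 4. In: [stock: 15, brand: Corv, price: 29, rating: 4], since rating = 4.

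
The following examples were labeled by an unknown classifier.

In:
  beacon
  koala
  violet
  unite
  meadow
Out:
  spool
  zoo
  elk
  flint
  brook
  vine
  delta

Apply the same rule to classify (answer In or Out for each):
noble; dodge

Out, Out

'In' ⟺ has ≥ 3 vowels.
noble: 2 vowels, does not satisfy this → Out. dodge: 2 vowels, does not satisfy this → Out.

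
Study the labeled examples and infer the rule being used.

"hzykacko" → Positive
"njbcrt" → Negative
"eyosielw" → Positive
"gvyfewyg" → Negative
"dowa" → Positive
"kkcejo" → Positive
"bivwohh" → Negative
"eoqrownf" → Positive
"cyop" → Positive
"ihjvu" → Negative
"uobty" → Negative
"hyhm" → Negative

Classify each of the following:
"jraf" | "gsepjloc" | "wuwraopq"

A rule that fits every label: even length AND contains 'o' — true of each 'Positive' example, false of each 'Negative' one.
"jraf": length 4, no 'o', doesn't qualify → Negative. "gsepjloc": length 8, has 'o', fits → Positive. "wuwraopq": length 8, has 'o', fits → Positive.

Negative, Positive, Positive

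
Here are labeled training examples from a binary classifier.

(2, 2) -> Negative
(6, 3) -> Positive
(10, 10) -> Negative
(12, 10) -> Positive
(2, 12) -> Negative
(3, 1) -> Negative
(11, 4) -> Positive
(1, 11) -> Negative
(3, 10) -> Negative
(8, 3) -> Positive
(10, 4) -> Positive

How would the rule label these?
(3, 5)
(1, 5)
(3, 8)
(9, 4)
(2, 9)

Negative, Negative, Negative, Positive, Negative

The classifier is using: first > second AND sum ≥ 9.
Negative: (3, 5), since 3 < 5, 3+5 = 8.
Negative: (1, 5), since 1 < 5, 1+5 = 6.
Negative: (3, 8), since 3 < 8, 3+8 = 11.
Positive: (9, 4), since 9 > 4, 9+4 = 13.
Negative: (2, 9), since 2 < 9, 2+9 = 11.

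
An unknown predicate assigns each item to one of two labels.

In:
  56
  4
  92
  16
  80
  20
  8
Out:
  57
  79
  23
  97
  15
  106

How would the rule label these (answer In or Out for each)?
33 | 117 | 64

A rule that fits every label: multiple of 4 — true of each 'In' example, false of each 'Out' one.
33 — 33 = 4·8 + 1, hence Out.
117 — 117 = 4·29 + 1, hence Out.
64 — 64 = 4·16, hence In.

Out, Out, In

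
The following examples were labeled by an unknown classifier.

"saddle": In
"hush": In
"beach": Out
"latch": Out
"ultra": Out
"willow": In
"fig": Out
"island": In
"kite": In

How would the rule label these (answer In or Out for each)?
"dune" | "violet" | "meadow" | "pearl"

In, In, In, Out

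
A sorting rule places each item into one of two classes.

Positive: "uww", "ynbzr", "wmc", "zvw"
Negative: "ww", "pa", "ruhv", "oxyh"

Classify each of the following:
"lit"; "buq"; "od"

Positive, Positive, Negative

The pattern is that an item is 'Positive' exactly when: odd length.
"lit" — length 3, hence Positive. "buq" — length 3, hence Positive. "od" — length 2, hence Negative.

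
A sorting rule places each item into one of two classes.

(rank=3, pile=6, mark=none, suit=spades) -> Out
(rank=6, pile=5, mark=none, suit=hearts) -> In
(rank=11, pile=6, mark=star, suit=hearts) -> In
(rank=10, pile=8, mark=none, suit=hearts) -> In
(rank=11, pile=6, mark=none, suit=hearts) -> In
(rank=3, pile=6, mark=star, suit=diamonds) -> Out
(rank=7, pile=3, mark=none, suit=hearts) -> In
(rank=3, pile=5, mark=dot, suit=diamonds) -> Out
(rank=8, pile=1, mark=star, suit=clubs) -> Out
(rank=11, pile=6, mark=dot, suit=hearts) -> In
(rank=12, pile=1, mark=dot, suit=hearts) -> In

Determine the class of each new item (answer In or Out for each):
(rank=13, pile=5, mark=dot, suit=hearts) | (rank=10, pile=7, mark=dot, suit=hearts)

In, In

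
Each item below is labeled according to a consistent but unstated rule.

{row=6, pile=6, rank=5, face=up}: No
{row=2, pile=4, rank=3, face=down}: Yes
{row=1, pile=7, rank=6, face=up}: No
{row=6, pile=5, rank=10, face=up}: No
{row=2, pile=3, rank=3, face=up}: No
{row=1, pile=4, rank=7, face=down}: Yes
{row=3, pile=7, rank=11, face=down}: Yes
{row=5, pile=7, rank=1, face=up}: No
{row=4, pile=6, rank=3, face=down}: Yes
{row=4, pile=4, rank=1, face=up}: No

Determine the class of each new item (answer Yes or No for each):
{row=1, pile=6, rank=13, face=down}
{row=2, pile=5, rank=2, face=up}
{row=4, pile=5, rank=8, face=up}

Yes, No, No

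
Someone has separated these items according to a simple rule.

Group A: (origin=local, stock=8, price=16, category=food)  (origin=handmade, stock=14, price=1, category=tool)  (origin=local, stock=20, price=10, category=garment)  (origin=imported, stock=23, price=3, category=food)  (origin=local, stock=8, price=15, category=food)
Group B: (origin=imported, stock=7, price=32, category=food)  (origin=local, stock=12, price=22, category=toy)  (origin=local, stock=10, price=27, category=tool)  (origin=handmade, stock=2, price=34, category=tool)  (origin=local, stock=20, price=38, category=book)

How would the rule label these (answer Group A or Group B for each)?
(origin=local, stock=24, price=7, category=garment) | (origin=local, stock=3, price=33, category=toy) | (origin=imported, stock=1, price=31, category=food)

Group A, Group B, Group B

The rule appears to be: price ≤ 16.
(origin=local, stock=24, price=7, category=garment) — price = 7, hence Group A. (origin=local, stock=3, price=33, category=toy) — price = 33, hence Group B. (origin=imported, stock=1, price=31, category=food) — price = 31, hence Group B.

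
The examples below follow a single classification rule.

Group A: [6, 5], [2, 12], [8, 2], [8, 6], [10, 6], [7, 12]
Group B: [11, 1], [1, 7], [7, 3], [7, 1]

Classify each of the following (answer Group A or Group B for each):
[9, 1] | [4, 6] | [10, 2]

The classifier is using: product is even.
[9, 1]: 9·1 = 9 — does not fit, so Group B. [4, 6]: 4·6 = 24 — checks out, so Group A. [10, 2]: 10·2 = 20 — checks out, so Group A.

Group B, Group A, Group A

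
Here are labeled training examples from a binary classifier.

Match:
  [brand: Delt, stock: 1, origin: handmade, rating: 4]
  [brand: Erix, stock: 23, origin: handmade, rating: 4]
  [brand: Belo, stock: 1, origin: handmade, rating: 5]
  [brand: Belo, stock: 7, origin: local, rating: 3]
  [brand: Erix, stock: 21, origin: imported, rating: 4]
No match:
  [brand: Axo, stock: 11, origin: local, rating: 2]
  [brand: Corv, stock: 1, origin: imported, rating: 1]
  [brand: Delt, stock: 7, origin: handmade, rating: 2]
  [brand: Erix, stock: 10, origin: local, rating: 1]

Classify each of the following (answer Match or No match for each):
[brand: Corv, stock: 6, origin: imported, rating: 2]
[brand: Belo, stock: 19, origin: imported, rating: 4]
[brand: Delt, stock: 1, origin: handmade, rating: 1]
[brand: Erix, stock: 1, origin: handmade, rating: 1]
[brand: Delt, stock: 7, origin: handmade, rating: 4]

The distinguishing property — rating ≥ 3 — holds for all the 'Match' cases and none of the 'No match' cases.
[brand: Corv, stock: 6, origin: imported, rating: 2]: No match (rating = 2). [brand: Belo, stock: 19, origin: imported, rating: 4]: Match (rating = 4). [brand: Delt, stock: 1, origin: handmade, rating: 1]: No match (rating = 1). [brand: Erix, stock: 1, origin: handmade, rating: 1]: No match (rating = 1). [brand: Delt, stock: 7, origin: handmade, rating: 4]: Match (rating = 4).

No match, Match, No match, No match, Match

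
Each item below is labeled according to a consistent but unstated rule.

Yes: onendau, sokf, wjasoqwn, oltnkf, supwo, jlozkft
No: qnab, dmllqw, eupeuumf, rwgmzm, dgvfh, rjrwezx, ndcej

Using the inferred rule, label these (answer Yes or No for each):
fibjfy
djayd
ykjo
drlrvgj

No, No, Yes, No

Every 'Yes' example satisfies: contains 'o'. None of the 'No' examples do.
fibjfy: no 'o' — does not pass, so No. djayd: no 'o' — does not pass, so No. ykjo: has 'o' — passes, so Yes. drlrvgj: no 'o' — does not pass, so No.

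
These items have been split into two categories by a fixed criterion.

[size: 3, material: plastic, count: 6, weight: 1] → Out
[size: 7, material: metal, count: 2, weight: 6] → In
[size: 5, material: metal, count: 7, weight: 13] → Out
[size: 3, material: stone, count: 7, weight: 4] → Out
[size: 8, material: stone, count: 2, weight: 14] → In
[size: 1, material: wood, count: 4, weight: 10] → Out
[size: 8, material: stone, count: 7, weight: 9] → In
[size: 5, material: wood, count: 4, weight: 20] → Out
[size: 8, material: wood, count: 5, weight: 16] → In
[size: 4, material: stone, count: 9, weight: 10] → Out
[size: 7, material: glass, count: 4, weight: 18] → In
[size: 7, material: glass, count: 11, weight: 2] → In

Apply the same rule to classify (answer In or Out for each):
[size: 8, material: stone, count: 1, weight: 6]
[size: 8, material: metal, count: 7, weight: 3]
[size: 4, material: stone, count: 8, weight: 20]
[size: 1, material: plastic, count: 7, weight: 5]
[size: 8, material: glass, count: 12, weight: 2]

All 'In' examples share one property — size ≥ 7 — and every 'Out' example lacks it.

In, In, Out, Out, In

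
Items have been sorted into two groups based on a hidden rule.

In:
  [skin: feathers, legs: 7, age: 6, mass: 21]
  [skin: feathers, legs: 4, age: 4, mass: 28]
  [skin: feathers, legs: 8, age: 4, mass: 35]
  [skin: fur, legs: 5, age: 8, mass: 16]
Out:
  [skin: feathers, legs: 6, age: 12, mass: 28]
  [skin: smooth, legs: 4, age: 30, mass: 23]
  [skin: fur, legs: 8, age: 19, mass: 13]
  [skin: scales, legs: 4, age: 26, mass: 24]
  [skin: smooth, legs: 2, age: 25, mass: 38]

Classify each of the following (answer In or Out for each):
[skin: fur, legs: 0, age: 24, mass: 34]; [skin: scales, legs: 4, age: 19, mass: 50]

Out, Out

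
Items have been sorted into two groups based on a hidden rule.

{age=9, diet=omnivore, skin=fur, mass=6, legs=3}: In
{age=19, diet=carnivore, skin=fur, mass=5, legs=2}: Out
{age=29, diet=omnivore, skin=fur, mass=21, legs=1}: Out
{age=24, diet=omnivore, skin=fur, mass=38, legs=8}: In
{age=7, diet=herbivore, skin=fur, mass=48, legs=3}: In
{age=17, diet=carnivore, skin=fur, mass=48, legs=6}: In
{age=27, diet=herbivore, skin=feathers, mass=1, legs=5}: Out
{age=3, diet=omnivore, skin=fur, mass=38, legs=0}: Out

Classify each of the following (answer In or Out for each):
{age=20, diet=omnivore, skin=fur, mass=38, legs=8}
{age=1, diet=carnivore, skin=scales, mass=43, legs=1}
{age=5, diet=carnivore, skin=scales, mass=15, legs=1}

In, Out, Out

The common property of the 'In' items is: skin is fur AND legs ≥ 3. No 'Out' item has it.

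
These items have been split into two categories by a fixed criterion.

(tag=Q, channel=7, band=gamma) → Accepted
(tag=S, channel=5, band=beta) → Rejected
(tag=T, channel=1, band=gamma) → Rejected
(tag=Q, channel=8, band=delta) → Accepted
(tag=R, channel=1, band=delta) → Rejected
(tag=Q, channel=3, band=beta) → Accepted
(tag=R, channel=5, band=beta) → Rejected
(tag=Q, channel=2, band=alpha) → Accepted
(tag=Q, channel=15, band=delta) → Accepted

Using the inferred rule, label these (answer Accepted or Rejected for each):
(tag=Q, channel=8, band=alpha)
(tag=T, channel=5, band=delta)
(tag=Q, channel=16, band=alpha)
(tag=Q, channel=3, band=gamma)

Accepted, Rejected, Accepted, Accepted

The common property of the 'Accepted' items is: tag is Q. No 'Rejected' item has it.
(tag=Q, channel=8, band=alpha) — tag is Q, hence Accepted. (tag=T, channel=5, band=delta) — tag is T, hence Rejected. (tag=Q, channel=16, band=alpha) — tag is Q, hence Accepted. (tag=Q, channel=3, band=gamma) — tag is Q, hence Accepted.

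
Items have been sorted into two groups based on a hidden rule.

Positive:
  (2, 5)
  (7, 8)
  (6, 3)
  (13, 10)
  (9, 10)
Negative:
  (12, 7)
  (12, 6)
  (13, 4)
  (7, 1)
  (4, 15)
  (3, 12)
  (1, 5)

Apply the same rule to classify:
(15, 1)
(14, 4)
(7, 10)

The classifier is using: |first − second| ≤ 3.

Negative, Negative, Positive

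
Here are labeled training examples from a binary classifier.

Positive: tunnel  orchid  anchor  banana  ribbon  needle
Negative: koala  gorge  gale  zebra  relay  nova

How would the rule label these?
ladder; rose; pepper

All 'Positive' examples share one property — length 6 — and every 'Negative' example lacks it.

Positive, Negative, Positive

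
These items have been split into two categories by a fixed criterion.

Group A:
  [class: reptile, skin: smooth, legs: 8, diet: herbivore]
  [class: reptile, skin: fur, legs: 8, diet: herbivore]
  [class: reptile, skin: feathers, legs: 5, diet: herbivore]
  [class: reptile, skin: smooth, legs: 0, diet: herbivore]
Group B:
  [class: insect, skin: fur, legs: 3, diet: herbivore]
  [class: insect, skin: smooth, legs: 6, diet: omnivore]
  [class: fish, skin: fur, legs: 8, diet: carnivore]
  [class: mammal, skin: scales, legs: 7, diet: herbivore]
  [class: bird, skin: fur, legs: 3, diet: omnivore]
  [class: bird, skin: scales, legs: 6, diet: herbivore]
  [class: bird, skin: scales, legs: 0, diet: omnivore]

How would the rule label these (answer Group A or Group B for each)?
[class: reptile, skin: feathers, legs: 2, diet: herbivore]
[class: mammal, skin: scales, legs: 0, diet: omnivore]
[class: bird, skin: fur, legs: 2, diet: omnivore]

Group A, Group B, Group B

Looking at the examples, the only property every 'Group A' case has and every 'Group B' case lacks is: class is reptile.
[class: reptile, skin: feathers, legs: 2, diet: herbivore]: Group A (class is reptile). [class: mammal, skin: scales, legs: 0, diet: omnivore]: Group B (class is mammal). [class: bird, skin: fur, legs: 2, diet: omnivore]: Group B (class is bird).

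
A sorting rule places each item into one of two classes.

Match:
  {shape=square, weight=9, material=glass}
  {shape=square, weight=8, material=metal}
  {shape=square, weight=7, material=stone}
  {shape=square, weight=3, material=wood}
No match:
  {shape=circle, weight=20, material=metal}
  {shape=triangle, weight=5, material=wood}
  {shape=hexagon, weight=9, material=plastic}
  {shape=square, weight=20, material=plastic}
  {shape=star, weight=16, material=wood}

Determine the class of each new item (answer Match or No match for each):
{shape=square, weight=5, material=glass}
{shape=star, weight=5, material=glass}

Match, No match

The distinguishing property — shape is square AND weight ≤ 9 — holds for all the 'Match' cases and none of the 'No match' cases.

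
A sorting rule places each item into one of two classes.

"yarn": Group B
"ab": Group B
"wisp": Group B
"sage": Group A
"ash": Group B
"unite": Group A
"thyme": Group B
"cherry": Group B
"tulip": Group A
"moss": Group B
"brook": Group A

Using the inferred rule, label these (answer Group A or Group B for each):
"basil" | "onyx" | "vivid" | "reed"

Group A, Group B, Group A, Group A

One predicate separates the groups cleanly: has ≥ 2 vowels.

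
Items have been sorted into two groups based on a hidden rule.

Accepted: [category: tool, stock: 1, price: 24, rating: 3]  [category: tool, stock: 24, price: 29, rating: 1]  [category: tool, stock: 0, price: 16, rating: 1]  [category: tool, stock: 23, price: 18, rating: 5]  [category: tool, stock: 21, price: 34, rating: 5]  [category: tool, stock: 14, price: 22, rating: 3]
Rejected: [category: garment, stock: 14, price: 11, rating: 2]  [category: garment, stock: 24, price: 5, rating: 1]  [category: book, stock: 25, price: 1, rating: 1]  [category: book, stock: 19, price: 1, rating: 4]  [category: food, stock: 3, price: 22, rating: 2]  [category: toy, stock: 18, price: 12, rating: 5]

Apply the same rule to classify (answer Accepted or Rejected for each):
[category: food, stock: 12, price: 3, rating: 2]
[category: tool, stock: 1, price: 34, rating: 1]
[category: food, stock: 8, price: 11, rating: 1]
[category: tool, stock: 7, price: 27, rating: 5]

Rejected, Accepted, Rejected, Accepted

Every 'Accepted' example satisfies: category is tool. None of the 'Rejected' examples do.
Rejected: [category: food, stock: 12, price: 3, rating: 2], since category is food.
Accepted: [category: tool, stock: 1, price: 34, rating: 1], since category is tool.
Rejected: [category: food, stock: 8, price: 11, rating: 1], since category is food.
Accepted: [category: tool, stock: 7, price: 27, rating: 5], since category is tool.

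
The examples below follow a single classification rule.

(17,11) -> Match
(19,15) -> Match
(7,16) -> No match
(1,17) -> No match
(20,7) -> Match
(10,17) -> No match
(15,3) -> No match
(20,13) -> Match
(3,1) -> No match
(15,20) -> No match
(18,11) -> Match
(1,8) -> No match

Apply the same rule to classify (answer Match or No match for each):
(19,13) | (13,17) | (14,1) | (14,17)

Match, No match, No match, No match

'Match' ⟺ first ≥ 16.
(19,13) — first 19, hence Match. (13,17) — first 13, hence No match. (14,1) — first 14, hence No match. (14,17) — first 14, hence No match.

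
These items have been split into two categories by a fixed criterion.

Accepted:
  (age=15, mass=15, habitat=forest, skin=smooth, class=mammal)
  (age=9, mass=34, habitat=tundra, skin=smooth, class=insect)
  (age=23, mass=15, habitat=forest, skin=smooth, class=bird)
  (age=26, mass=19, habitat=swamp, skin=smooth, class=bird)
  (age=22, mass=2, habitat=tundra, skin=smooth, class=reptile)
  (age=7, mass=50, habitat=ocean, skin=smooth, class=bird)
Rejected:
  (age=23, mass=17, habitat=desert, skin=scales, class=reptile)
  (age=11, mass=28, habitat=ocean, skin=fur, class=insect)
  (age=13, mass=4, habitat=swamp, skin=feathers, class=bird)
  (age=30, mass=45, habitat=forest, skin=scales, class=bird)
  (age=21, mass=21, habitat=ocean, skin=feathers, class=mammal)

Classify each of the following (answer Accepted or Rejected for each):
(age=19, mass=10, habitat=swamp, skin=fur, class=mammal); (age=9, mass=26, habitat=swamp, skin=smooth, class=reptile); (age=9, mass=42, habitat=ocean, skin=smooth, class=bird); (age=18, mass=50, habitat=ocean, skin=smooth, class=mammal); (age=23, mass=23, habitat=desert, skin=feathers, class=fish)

All 'Accepted' examples share one property — skin is smooth — and every 'Rejected' example lacks it.
Rejected: (age=19, mass=10, habitat=swamp, skin=fur, class=mammal), since skin is fur.
Accepted: (age=9, mass=26, habitat=swamp, skin=smooth, class=reptile), since skin is smooth.
Accepted: (age=9, mass=42, habitat=ocean, skin=smooth, class=bird), since skin is smooth.
Accepted: (age=18, mass=50, habitat=ocean, skin=smooth, class=mammal), since skin is smooth.
Rejected: (age=23, mass=23, habitat=desert, skin=feathers, class=fish), since skin is feathers.

Rejected, Accepted, Accepted, Accepted, Rejected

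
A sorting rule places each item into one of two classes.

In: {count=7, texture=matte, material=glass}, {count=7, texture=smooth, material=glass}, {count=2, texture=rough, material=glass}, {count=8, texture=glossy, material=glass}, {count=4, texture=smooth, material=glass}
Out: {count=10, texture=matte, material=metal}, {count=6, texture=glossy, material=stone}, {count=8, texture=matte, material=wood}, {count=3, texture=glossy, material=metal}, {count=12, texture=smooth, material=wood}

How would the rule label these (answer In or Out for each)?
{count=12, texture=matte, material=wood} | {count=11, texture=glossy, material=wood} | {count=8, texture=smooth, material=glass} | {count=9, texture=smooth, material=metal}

Out, Out, In, Out

One predicate separates the groups cleanly: material is glass.
Out: {count=12, texture=matte, material=wood}, since material is wood. Out: {count=11, texture=glossy, material=wood}, since material is wood. In: {count=8, texture=smooth, material=glass}, since material is glass. Out: {count=9, texture=smooth, material=metal}, since material is metal.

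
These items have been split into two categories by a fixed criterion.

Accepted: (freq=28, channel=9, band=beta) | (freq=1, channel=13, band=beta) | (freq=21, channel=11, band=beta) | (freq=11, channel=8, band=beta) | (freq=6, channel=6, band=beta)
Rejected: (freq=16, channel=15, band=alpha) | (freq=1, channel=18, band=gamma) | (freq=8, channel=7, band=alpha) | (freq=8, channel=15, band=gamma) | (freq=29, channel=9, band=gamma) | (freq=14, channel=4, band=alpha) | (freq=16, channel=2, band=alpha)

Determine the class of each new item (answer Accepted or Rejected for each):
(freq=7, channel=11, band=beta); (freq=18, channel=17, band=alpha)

Rule: band is beta. This holds for each 'Accepted' example and fails for each 'Rejected' one.
(freq=7, channel=11, band=beta) — band is beta, hence Accepted. (freq=18, channel=17, band=alpha) — band is alpha, hence Rejected.

Accepted, Rejected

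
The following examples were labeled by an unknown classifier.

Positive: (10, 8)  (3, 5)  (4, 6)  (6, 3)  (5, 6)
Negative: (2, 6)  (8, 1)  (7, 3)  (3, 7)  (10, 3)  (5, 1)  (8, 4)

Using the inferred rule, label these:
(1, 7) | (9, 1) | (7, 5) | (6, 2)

Negative, Negative, Positive, Negative

The rule appears to be: |first − second| ≤ 3.
(1, 7) — |1−7| = 6, hence Negative.
(9, 1) — |9−1| = 8, hence Negative.
(7, 5) — |7−5| = 2, hence Positive.
(6, 2) — |6−2| = 4, hence Negative.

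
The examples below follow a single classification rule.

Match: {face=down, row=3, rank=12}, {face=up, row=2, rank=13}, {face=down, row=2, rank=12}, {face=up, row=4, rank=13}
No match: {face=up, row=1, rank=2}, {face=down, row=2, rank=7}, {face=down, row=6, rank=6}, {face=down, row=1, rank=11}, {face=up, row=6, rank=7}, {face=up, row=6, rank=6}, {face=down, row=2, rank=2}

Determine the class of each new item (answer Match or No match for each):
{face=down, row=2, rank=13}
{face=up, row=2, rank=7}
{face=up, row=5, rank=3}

Match, No match, No match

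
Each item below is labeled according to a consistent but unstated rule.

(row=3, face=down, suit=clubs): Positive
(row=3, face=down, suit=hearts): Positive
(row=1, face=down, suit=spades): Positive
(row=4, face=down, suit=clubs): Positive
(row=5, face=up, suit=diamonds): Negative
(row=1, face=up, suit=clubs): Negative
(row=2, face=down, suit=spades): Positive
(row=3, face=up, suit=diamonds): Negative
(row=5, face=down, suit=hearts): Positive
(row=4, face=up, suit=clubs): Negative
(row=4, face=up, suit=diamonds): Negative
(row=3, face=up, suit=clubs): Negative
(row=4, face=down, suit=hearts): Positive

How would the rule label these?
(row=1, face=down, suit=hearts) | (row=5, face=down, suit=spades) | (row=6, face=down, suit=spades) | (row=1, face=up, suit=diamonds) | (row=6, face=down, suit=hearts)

Positive, Positive, Positive, Negative, Positive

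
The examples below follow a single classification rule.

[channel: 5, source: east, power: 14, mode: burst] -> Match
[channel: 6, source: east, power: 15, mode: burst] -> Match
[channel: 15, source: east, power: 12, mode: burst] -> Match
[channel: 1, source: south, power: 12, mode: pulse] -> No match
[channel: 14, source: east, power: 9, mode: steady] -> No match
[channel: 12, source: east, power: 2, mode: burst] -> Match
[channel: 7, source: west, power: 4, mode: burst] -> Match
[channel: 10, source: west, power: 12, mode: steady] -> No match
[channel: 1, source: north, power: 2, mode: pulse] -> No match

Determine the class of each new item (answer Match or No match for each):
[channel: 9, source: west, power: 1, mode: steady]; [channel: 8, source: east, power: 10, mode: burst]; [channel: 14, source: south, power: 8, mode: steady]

Looking at the examples, the only property every 'Match' case has and every 'No match' case lacks is: mode is burst.
[channel: 9, source: west, power: 1, mode: steady] → mode is steady → No match. [channel: 8, source: east, power: 10, mode: burst] → mode is burst → Match. [channel: 14, source: south, power: 8, mode: steady] → mode is steady → No match.

No match, Match, No match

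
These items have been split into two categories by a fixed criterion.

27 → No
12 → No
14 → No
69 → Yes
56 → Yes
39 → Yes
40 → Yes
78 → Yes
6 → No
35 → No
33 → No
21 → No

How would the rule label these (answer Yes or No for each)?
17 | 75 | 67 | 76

No, Yes, Yes, Yes

The pattern is that an item is 'Yes' exactly when: at least 39.
No: 17, since 17 < 39.
Yes: 75, since 75 ≥ 39.
Yes: 67, since 67 ≥ 39.
Yes: 76, since 76 ≥ 39.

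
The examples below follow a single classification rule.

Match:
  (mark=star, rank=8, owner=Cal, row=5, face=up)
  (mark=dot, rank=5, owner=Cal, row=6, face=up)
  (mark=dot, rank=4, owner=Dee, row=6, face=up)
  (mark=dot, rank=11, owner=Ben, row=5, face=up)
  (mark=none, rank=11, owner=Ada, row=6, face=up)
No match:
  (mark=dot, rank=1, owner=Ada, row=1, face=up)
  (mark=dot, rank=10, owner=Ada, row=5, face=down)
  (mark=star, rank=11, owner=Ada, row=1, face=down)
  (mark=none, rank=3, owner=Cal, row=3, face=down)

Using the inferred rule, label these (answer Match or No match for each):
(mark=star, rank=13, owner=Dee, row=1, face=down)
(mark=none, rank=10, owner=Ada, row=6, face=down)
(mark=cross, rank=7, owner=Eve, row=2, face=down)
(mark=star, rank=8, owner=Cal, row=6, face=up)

No match, No match, No match, Match

'Match' ⟺ face is up AND row ≥ 3.
(mark=star, rank=13, owner=Dee, row=1, face=down) → face is down, row = 1 → No match. (mark=none, rank=10, owner=Ada, row=6, face=down) → face is down, row = 6 → No match. (mark=cross, rank=7, owner=Eve, row=2, face=down) → face is down, row = 2 → No match. (mark=star, rank=8, owner=Cal, row=6, face=up) → face is up, row = 6 → Match.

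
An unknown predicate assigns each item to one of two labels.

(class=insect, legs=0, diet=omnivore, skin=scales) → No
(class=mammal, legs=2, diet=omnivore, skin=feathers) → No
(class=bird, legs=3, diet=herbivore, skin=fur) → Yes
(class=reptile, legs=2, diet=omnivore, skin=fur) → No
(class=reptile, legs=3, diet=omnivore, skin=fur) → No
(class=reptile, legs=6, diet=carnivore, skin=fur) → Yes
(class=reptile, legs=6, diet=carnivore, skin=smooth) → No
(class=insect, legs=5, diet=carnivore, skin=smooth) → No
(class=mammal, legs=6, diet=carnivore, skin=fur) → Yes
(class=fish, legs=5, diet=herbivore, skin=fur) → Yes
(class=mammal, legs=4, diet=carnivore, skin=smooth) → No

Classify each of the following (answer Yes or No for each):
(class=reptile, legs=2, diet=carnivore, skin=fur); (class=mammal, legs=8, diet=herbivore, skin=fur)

Yes, Yes

Every 'Yes' example satisfies: skin is fur AND diet is not omnivore. None of the 'No' examples do.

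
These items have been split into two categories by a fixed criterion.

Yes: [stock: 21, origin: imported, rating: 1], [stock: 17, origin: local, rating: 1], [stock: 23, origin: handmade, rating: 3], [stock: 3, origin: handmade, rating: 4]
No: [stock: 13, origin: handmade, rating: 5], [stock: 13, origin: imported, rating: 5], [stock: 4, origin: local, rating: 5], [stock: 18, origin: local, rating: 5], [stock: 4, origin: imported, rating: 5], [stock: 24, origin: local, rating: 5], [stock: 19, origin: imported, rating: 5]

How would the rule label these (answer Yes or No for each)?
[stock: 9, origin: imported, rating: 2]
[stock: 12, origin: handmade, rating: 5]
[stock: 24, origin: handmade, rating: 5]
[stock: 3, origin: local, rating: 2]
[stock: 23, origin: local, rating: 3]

Yes, No, No, Yes, Yes

Every 'Yes' example satisfies: rating ≤ 4. None of the 'No' examples do.
[stock: 9, origin: imported, rating: 2]: Yes (rating = 2). [stock: 12, origin: handmade, rating: 5]: No (rating = 5). [stock: 24, origin: handmade, rating: 5]: No (rating = 5). [stock: 3, origin: local, rating: 2]: Yes (rating = 2). [stock: 23, origin: local, rating: 3]: Yes (rating = 3).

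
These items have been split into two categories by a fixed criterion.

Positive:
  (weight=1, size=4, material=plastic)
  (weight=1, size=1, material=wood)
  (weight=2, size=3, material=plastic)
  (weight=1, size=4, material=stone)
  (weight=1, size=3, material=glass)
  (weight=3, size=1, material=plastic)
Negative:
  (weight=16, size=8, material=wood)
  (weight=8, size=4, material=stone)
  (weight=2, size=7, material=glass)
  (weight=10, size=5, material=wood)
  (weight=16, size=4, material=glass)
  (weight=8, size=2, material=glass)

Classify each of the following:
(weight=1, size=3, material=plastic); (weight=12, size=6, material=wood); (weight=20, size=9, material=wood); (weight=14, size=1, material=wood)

'Positive' ⟺ size ≤ 4 AND weight ≤ 3.
Positive: (weight=1, size=3, material=plastic), since size = 3, weight = 1. Negative: (weight=12, size=6, material=wood), since size = 6, weight = 12. Negative: (weight=20, size=9, material=wood), since size = 9, weight = 20. Negative: (weight=14, size=1, material=wood), since size = 1, weight = 14.

Positive, Negative, Negative, Negative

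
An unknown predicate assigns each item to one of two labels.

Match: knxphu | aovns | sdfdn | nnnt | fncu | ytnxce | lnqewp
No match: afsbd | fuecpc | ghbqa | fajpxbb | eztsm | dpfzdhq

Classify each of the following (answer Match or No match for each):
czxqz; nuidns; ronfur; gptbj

A rule that fits every label: contains 'n' — true of each 'Match' example, false of each 'No match' one.
czxqz: no 'n' — lacks this property, so No match.
nuidns: has 'n' — fits, so Match.
ronfur: has 'n' — fits, so Match.
gptbj: no 'n' — lacks this property, so No match.

No match, Match, Match, No match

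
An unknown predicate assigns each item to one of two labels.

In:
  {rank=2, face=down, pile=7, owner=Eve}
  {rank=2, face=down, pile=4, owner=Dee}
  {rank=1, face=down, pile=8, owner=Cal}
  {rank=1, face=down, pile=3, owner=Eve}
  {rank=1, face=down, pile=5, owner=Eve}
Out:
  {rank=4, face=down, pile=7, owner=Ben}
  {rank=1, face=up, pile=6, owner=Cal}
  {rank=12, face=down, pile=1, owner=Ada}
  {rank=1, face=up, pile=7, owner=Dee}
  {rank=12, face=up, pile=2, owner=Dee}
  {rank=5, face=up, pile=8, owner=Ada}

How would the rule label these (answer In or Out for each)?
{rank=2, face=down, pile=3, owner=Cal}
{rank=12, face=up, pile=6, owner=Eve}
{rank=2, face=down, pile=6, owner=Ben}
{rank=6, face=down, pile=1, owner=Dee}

Rule: face is down AND rank ≤ 2. This holds for each 'In' example and fails for each 'Out' one.

In, Out, In, Out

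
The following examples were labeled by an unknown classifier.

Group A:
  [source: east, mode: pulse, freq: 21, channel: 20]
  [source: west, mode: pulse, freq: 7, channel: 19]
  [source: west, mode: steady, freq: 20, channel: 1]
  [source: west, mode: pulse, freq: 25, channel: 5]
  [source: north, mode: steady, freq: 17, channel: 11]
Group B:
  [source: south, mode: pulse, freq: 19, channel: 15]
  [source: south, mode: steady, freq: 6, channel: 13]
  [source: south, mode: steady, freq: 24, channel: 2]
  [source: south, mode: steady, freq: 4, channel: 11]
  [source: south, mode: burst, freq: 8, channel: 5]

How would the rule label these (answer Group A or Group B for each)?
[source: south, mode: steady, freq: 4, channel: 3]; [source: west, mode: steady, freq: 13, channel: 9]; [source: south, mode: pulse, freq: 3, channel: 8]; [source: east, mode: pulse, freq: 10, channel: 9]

Group B, Group A, Group B, Group A

All 'Group A' examples share one property — source is not south — and every 'Group B' example lacks it.
[source: south, mode: steady, freq: 4, channel: 3] — source is south, hence Group B.
[source: west, mode: steady, freq: 13, channel: 9] — source is west, hence Group A.
[source: south, mode: pulse, freq: 3, channel: 8] — source is south, hence Group B.
[source: east, mode: pulse, freq: 10, channel: 9] — source is east, hence Group A.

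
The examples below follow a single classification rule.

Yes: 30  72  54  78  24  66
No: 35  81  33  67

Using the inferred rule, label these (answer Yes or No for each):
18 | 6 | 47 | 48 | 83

Yes, Yes, No, Yes, No

The common property of the 'Yes' items is: even. No 'No' item has it.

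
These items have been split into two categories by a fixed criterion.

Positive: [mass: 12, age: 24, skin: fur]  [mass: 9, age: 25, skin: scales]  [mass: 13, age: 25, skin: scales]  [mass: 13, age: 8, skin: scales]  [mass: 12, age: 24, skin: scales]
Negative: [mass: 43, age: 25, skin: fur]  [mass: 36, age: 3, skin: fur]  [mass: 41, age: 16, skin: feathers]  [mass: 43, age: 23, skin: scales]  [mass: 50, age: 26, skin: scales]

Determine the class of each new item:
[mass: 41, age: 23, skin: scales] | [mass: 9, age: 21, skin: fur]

Negative, Positive

The common property of the 'Positive' items is: mass ≤ 13. No 'Negative' item has it.
[mass: 41, age: 23, skin: scales] — mass = 41, hence Negative. [mass: 9, age: 21, skin: fur] — mass = 9, hence Positive.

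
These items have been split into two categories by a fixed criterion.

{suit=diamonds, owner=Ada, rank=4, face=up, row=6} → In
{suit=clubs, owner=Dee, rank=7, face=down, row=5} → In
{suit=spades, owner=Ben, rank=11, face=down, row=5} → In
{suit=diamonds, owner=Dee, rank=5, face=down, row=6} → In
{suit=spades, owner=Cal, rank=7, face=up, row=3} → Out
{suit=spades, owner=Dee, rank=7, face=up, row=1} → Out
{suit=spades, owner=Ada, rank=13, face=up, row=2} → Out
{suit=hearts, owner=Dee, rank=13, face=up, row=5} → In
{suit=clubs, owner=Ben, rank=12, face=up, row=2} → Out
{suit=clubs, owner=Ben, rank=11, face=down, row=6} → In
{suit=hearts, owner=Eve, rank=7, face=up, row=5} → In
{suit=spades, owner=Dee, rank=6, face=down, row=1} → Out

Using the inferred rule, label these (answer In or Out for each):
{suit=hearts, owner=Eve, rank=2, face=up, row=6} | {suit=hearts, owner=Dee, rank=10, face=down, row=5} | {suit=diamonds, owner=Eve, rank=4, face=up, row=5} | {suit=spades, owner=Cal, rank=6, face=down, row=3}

A rule that fits every label: row ≥ 5 — true of each 'In' example, false of each 'Out' one.
{suit=hearts, owner=Eve, rank=2, face=up, row=6}: row = 6, checks out → In.
{suit=hearts, owner=Dee, rank=10, face=down, row=5}: row = 5, checks out → In.
{suit=diamonds, owner=Eve, rank=4, face=up, row=5}: row = 5, checks out → In.
{suit=spades, owner=Cal, rank=6, face=down, row=3}: row = 3, does not fit → Out.

In, In, In, Out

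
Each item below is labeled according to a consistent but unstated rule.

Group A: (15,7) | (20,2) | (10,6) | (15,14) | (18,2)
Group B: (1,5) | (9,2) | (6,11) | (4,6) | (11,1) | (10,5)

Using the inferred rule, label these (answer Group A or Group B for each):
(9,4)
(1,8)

Rule: first > second AND sum ≥ 16. This holds for each 'Group A' example and fails for each 'Group B' one.
(9,4): 9 > 4, 9+4 = 13 — lacks this property, so Group B.
(1,8): 1 < 8, 1+8 = 9 — lacks this property, so Group B.

Group B, Group B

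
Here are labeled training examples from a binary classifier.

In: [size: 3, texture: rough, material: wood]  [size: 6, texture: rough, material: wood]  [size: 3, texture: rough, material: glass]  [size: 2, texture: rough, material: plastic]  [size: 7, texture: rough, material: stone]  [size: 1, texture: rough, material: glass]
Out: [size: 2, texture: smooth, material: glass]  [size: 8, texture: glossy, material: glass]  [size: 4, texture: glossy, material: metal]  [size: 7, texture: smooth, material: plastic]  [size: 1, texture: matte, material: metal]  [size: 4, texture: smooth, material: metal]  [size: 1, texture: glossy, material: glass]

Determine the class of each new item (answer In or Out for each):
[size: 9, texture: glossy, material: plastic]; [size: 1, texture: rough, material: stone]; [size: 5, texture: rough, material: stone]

All 'In' examples share one property — texture is rough — and every 'Out' example lacks it.
[size: 9, texture: glossy, material: plastic] — texture is glossy, hence Out. [size: 1, texture: rough, material: stone] — texture is rough, hence In. [size: 5, texture: rough, material: stone] — texture is rough, hence In.

Out, In, In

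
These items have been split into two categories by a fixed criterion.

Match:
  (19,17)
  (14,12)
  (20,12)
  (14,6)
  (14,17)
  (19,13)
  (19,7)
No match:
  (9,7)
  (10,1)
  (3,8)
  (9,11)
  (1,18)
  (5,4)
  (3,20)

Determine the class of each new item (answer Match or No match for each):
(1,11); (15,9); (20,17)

The pattern is that an item is 'Match' exactly when: first ≥ 11.
(1,11): first 1 — fails this test, so No match.
(15,9): first 15 — meets the rule, so Match.
(20,17): first 20 — meets the rule, so Match.

No match, Match, Match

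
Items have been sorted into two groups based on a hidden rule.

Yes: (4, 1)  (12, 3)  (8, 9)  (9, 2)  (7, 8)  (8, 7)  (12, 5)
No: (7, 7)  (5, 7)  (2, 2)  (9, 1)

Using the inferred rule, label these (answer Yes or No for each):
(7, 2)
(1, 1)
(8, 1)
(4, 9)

Yes, No, Yes, Yes

One predicate separates the groups cleanly: sum is odd.
(7, 2): Yes (7+2 = 9).
(1, 1): No (1+1 = 2).
(8, 1): Yes (8+1 = 9).
(4, 9): Yes (4+9 = 13).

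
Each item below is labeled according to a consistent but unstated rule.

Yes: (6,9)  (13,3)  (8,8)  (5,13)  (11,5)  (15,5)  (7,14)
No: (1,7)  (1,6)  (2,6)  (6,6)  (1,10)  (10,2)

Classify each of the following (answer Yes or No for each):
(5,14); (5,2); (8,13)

Yes, No, Yes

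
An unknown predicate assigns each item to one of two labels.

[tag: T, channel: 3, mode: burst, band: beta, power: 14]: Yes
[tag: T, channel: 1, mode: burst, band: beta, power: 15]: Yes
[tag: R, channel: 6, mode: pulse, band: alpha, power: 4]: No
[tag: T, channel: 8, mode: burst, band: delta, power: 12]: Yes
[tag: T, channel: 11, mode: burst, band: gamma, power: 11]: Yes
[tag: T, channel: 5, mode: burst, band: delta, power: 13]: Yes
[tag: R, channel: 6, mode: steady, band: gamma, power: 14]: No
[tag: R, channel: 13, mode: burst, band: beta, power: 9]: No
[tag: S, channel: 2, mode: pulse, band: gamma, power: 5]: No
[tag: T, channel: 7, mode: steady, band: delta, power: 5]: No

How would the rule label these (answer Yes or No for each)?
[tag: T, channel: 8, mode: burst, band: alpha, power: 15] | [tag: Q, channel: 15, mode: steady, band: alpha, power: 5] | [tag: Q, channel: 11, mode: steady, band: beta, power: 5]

Yes, No, No

The pattern is that an item is 'Yes' exactly when: mode is burst AND tag is T.
[tag: T, channel: 8, mode: burst, band: alpha, power: 15]: mode is burst, tag is T, satisfies this → Yes. [tag: Q, channel: 15, mode: steady, band: alpha, power: 5]: mode is steady, tag is Q, does not pass → No. [tag: Q, channel: 11, mode: steady, band: beta, power: 5]: mode is steady, tag is Q, does not pass → No.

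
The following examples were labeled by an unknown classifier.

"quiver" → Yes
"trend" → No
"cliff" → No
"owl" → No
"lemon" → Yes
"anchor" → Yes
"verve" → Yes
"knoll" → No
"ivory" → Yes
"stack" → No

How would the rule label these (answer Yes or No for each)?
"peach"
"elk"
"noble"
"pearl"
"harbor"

The pattern is that an item is 'Yes' exactly when: has ≥ 2 vowels.
Yes: "peach", since 2 vowels. No: "elk", since 1 vowel. Yes: "noble", since 2 vowels. Yes: "pearl", since 2 vowels. Yes: "harbor", since 2 vowels.

Yes, No, Yes, Yes, Yes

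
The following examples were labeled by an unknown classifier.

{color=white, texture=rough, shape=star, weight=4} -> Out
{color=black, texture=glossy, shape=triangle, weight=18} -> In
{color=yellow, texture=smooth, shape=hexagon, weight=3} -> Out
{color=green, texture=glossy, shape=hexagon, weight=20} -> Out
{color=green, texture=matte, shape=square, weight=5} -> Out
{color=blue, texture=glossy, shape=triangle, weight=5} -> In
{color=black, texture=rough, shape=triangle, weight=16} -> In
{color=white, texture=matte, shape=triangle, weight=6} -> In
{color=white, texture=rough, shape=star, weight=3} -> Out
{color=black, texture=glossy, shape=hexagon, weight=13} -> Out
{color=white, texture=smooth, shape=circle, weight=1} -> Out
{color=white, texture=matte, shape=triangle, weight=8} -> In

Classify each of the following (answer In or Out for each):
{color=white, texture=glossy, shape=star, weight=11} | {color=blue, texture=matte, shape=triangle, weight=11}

Out, In

Checking candidate rules against both groups, what survives is: shape is triangle.
{color=white, texture=glossy, shape=star, weight=11} — shape is star, hence Out.
{color=blue, texture=matte, shape=triangle, weight=11} — shape is triangle, hence In.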